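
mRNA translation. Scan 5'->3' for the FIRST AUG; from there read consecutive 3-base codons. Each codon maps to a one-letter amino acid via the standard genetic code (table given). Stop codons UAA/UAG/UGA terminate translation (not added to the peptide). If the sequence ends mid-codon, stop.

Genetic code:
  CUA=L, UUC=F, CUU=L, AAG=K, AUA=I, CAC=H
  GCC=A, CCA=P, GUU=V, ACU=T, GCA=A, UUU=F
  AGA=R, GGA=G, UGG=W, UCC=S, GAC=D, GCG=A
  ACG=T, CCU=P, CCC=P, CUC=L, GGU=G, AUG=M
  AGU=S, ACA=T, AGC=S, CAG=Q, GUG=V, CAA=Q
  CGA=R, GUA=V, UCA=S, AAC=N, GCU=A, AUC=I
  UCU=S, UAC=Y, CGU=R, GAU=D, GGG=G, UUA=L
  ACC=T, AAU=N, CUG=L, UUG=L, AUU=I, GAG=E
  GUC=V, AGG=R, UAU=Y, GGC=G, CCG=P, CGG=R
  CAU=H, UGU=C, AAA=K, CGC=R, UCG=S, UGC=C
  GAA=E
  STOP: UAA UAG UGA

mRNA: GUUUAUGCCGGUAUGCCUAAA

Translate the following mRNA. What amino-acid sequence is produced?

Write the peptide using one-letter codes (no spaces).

start AUG at pos 4
pos 4: AUG -> M; peptide=M
pos 7: CCG -> P; peptide=MP
pos 10: GUA -> V; peptide=MPV
pos 13: UGC -> C; peptide=MPVC
pos 16: CUA -> L; peptide=MPVCL
pos 19: only 2 nt remain (<3), stop (end of mRNA)

Answer: MPVCL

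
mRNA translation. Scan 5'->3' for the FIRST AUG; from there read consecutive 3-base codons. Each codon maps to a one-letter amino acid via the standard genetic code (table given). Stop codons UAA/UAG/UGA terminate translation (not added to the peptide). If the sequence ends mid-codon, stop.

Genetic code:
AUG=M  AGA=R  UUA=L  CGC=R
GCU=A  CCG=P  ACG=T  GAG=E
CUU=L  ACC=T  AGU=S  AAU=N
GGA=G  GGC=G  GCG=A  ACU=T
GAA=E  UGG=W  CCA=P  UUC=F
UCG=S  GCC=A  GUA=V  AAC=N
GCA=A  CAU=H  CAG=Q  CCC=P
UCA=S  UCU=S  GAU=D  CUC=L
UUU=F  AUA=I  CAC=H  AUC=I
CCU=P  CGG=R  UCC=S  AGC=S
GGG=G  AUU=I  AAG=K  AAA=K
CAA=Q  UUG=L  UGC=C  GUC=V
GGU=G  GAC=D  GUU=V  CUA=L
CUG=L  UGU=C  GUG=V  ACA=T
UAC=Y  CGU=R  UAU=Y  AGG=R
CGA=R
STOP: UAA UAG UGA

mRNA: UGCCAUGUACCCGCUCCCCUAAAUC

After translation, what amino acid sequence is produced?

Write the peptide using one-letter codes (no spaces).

Answer: MYPLP

Derivation:
start AUG at pos 4
pos 4: AUG -> M; peptide=M
pos 7: UAC -> Y; peptide=MY
pos 10: CCG -> P; peptide=MYP
pos 13: CUC -> L; peptide=MYPL
pos 16: CCC -> P; peptide=MYPLP
pos 19: UAA -> STOP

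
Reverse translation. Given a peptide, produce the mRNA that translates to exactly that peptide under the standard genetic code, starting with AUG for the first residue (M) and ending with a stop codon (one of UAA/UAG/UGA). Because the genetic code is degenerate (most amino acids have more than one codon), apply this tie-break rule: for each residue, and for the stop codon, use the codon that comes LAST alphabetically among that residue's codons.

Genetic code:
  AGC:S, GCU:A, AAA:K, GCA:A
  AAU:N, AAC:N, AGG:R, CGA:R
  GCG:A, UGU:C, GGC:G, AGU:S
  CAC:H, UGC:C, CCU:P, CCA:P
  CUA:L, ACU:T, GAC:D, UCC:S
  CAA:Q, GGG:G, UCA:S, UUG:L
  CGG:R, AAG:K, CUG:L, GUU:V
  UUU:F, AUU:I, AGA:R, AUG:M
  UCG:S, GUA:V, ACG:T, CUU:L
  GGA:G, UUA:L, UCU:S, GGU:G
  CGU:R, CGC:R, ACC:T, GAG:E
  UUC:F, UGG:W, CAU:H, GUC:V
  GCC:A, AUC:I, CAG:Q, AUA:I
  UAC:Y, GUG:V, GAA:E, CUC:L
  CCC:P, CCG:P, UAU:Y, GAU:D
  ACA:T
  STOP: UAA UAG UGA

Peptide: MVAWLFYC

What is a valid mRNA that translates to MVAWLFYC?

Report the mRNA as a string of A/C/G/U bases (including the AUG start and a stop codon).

Answer: mRNA: AUGGUUGCUUGGUUGUUUUAUUGUUGA

Derivation:
residue 1: M -> AUG (start codon)
residue 2: V codons sorted = GUA,GUC,GUG,GUU -> pick last = GUU
residue 3: A codons sorted = GCA,GCC,GCG,GCU -> pick last = GCU
residue 4: W -> UGG (only codon)
residue 5: L codons sorted = CUA,CUC,CUG,CUU,UUA,UUG -> pick last = UUG
residue 6: F codons sorted = UUC,UUU -> pick last = UUU
residue 7: Y codons sorted = UAC,UAU -> pick last = UAU
residue 8: C codons sorted = UGC,UGU -> pick last = UGU
terminator: stop codons sorted = UAA,UAG,UGA -> pick last = UGA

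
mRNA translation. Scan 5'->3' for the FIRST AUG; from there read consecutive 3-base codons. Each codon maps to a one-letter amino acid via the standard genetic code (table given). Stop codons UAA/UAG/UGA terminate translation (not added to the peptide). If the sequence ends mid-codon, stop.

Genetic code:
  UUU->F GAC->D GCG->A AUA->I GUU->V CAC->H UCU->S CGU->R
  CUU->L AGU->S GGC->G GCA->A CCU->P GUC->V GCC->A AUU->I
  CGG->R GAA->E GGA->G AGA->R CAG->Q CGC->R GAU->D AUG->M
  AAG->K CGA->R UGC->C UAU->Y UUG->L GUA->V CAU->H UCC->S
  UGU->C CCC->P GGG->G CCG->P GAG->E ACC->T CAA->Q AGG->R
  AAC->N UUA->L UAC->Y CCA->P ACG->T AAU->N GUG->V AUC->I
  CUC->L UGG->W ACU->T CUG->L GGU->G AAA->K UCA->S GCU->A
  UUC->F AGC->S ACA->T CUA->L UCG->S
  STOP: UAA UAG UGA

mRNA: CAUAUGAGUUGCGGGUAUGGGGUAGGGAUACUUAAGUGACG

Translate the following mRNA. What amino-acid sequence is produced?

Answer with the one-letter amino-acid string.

Answer: MSCGYGVGILK

Derivation:
start AUG at pos 3
pos 3: AUG -> M; peptide=M
pos 6: AGU -> S; peptide=MS
pos 9: UGC -> C; peptide=MSC
pos 12: GGG -> G; peptide=MSCG
pos 15: UAU -> Y; peptide=MSCGY
pos 18: GGG -> G; peptide=MSCGYG
pos 21: GUA -> V; peptide=MSCGYGV
pos 24: GGG -> G; peptide=MSCGYGVG
pos 27: AUA -> I; peptide=MSCGYGVGI
pos 30: CUU -> L; peptide=MSCGYGVGIL
pos 33: AAG -> K; peptide=MSCGYGVGILK
pos 36: UGA -> STOP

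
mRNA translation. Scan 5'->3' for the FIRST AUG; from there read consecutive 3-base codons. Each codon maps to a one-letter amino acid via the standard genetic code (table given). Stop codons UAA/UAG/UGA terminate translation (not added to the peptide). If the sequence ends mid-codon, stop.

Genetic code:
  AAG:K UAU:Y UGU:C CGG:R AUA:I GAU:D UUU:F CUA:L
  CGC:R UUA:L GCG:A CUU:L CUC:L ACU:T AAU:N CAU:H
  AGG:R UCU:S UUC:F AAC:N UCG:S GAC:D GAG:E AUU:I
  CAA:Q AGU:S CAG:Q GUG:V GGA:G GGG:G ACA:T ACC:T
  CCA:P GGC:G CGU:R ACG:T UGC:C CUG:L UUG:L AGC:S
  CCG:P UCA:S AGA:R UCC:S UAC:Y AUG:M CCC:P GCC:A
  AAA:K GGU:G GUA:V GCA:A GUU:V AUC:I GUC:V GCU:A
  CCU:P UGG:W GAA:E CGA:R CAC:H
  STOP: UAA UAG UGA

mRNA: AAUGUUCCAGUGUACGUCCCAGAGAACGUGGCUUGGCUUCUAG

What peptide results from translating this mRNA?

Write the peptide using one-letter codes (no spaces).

Answer: MFQCTSQRTWLGF

Derivation:
start AUG at pos 1
pos 1: AUG -> M; peptide=M
pos 4: UUC -> F; peptide=MF
pos 7: CAG -> Q; peptide=MFQ
pos 10: UGU -> C; peptide=MFQC
pos 13: ACG -> T; peptide=MFQCT
pos 16: UCC -> S; peptide=MFQCTS
pos 19: CAG -> Q; peptide=MFQCTSQ
pos 22: AGA -> R; peptide=MFQCTSQR
pos 25: ACG -> T; peptide=MFQCTSQRT
pos 28: UGG -> W; peptide=MFQCTSQRTW
pos 31: CUU -> L; peptide=MFQCTSQRTWL
pos 34: GGC -> G; peptide=MFQCTSQRTWLG
pos 37: UUC -> F; peptide=MFQCTSQRTWLGF
pos 40: UAG -> STOP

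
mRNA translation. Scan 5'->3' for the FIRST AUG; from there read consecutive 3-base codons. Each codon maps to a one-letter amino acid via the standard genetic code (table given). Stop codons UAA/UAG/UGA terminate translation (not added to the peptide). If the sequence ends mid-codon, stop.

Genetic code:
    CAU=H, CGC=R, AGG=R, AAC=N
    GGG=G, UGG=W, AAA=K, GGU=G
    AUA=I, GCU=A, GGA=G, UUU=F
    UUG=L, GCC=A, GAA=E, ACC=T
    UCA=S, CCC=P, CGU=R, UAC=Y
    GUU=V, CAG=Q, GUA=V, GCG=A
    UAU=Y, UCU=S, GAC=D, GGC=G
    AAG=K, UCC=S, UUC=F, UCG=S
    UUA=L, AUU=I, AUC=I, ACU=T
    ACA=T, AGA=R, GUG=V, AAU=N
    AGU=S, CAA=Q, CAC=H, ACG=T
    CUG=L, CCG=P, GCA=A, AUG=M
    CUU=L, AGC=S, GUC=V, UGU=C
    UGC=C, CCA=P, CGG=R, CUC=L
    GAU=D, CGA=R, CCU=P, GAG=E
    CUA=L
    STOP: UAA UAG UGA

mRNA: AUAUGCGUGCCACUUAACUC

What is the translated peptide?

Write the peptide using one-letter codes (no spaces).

Answer: MRAT

Derivation:
start AUG at pos 2
pos 2: AUG -> M; peptide=M
pos 5: CGU -> R; peptide=MR
pos 8: GCC -> A; peptide=MRA
pos 11: ACU -> T; peptide=MRAT
pos 14: UAA -> STOP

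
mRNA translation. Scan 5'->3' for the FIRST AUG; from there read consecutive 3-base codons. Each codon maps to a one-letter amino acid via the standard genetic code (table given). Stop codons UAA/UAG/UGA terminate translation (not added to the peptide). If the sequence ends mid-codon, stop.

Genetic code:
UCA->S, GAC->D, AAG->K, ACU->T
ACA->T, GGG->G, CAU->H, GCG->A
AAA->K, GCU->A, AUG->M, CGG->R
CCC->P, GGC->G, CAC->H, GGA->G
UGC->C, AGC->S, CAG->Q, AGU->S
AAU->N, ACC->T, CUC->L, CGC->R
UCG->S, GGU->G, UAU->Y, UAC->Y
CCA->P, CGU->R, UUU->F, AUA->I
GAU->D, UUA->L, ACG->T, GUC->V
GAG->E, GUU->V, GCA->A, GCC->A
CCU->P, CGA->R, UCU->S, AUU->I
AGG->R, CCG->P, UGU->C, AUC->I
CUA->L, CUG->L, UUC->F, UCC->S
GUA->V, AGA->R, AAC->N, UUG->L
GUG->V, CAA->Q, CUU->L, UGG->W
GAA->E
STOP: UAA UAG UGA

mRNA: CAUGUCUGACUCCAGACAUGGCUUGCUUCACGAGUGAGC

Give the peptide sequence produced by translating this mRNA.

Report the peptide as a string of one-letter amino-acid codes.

start AUG at pos 1
pos 1: AUG -> M; peptide=M
pos 4: UCU -> S; peptide=MS
pos 7: GAC -> D; peptide=MSD
pos 10: UCC -> S; peptide=MSDS
pos 13: AGA -> R; peptide=MSDSR
pos 16: CAU -> H; peptide=MSDSRH
pos 19: GGC -> G; peptide=MSDSRHG
pos 22: UUG -> L; peptide=MSDSRHGL
pos 25: CUU -> L; peptide=MSDSRHGLL
pos 28: CAC -> H; peptide=MSDSRHGLLH
pos 31: GAG -> E; peptide=MSDSRHGLLHE
pos 34: UGA -> STOP

Answer: MSDSRHGLLHE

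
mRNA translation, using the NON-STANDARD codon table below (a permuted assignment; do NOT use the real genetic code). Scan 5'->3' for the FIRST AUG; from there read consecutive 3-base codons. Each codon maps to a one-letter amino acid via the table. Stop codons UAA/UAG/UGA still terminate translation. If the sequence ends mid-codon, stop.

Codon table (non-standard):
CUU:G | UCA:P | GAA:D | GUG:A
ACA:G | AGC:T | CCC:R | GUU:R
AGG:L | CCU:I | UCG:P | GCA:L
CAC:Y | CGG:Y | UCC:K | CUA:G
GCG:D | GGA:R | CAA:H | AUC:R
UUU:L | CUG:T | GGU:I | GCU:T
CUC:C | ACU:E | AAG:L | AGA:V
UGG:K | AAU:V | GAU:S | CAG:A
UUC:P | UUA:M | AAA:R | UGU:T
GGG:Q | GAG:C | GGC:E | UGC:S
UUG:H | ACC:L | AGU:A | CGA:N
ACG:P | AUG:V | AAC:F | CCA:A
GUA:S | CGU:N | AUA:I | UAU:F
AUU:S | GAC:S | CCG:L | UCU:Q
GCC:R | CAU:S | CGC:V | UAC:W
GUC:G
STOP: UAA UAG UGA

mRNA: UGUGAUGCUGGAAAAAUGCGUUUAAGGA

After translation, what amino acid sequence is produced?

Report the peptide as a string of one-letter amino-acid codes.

Answer: VTDRSR

Derivation:
start AUG at pos 4
pos 4: AUG -> V; peptide=V
pos 7: CUG -> T; peptide=VT
pos 10: GAA -> D; peptide=VTD
pos 13: AAA -> R; peptide=VTDR
pos 16: UGC -> S; peptide=VTDRS
pos 19: GUU -> R; peptide=VTDRSR
pos 22: UAA -> STOP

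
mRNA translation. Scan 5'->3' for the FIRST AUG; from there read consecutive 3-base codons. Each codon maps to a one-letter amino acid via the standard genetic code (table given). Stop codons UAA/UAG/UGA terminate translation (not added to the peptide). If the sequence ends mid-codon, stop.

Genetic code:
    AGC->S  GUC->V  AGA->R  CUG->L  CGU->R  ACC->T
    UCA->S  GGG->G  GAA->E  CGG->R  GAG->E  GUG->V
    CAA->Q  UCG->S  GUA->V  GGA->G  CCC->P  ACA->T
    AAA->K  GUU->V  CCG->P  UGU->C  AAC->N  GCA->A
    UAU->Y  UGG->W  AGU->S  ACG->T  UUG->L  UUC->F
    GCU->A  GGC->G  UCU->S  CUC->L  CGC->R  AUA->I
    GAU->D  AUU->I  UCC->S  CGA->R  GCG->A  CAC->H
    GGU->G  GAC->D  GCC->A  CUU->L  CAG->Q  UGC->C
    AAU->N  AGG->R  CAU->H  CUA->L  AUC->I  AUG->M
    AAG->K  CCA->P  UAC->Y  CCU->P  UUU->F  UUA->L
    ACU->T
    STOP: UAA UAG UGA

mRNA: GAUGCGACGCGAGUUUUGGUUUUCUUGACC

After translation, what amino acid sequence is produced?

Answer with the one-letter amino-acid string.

start AUG at pos 1
pos 1: AUG -> M; peptide=M
pos 4: CGA -> R; peptide=MR
pos 7: CGC -> R; peptide=MRR
pos 10: GAG -> E; peptide=MRRE
pos 13: UUU -> F; peptide=MRREF
pos 16: UGG -> W; peptide=MRREFW
pos 19: UUU -> F; peptide=MRREFWF
pos 22: UCU -> S; peptide=MRREFWFS
pos 25: UGA -> STOP

Answer: MRREFWFS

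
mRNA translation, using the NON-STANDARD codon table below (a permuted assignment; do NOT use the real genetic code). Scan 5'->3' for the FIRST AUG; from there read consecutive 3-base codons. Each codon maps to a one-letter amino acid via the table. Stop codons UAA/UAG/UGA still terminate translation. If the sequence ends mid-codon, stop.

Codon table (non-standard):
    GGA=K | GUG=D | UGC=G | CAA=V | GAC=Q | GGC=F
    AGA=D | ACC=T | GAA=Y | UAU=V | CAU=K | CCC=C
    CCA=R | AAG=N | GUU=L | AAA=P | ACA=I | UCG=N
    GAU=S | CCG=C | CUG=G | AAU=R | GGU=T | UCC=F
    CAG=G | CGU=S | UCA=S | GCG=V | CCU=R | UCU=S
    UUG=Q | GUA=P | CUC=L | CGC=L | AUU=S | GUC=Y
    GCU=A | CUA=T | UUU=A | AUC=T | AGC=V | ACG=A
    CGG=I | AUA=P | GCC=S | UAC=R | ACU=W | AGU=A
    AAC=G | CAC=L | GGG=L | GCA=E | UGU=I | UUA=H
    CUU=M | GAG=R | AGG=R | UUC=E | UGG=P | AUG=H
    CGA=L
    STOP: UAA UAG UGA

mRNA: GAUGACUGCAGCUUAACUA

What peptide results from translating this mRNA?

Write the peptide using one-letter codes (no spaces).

Answer: HWEA

Derivation:
start AUG at pos 1
pos 1: AUG -> H; peptide=H
pos 4: ACU -> W; peptide=HW
pos 7: GCA -> E; peptide=HWE
pos 10: GCU -> A; peptide=HWEA
pos 13: UAA -> STOP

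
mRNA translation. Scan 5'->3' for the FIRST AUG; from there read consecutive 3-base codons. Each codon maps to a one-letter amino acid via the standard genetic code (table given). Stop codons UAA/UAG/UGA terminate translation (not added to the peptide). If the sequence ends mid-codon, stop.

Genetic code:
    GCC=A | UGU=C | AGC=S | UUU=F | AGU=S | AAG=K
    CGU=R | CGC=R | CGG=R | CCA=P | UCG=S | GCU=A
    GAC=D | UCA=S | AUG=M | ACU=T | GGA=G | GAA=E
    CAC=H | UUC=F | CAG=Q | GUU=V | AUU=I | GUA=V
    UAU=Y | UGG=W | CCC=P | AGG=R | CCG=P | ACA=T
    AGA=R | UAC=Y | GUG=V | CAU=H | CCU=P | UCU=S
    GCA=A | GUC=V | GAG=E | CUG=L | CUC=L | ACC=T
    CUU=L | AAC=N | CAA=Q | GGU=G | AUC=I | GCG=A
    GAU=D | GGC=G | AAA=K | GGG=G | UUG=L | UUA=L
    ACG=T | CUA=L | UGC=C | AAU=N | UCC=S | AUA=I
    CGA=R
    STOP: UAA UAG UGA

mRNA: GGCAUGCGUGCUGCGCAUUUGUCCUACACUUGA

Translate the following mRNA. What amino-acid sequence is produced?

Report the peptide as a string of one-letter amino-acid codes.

Answer: MRAAHLSYT

Derivation:
start AUG at pos 3
pos 3: AUG -> M; peptide=M
pos 6: CGU -> R; peptide=MR
pos 9: GCU -> A; peptide=MRA
pos 12: GCG -> A; peptide=MRAA
pos 15: CAU -> H; peptide=MRAAH
pos 18: UUG -> L; peptide=MRAAHL
pos 21: UCC -> S; peptide=MRAAHLS
pos 24: UAC -> Y; peptide=MRAAHLSY
pos 27: ACU -> T; peptide=MRAAHLSYT
pos 30: UGA -> STOP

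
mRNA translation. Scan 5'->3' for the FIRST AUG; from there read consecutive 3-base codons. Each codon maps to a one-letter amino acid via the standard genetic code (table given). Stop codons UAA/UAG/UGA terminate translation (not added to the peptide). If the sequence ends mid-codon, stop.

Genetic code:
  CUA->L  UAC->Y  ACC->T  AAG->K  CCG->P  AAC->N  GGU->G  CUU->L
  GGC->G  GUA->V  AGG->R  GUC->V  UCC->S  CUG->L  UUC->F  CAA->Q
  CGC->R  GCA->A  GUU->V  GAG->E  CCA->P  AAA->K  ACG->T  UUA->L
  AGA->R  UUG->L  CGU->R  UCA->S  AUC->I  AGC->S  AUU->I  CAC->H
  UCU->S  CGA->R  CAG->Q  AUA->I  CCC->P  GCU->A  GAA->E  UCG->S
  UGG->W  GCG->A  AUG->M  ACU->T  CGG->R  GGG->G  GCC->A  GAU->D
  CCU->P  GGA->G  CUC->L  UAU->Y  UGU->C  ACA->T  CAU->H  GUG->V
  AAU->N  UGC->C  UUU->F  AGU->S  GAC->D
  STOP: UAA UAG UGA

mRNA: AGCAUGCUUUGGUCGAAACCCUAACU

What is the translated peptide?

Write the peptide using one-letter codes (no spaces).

Answer: MLWSKP

Derivation:
start AUG at pos 3
pos 3: AUG -> M; peptide=M
pos 6: CUU -> L; peptide=ML
pos 9: UGG -> W; peptide=MLW
pos 12: UCG -> S; peptide=MLWS
pos 15: AAA -> K; peptide=MLWSK
pos 18: CCC -> P; peptide=MLWSKP
pos 21: UAA -> STOP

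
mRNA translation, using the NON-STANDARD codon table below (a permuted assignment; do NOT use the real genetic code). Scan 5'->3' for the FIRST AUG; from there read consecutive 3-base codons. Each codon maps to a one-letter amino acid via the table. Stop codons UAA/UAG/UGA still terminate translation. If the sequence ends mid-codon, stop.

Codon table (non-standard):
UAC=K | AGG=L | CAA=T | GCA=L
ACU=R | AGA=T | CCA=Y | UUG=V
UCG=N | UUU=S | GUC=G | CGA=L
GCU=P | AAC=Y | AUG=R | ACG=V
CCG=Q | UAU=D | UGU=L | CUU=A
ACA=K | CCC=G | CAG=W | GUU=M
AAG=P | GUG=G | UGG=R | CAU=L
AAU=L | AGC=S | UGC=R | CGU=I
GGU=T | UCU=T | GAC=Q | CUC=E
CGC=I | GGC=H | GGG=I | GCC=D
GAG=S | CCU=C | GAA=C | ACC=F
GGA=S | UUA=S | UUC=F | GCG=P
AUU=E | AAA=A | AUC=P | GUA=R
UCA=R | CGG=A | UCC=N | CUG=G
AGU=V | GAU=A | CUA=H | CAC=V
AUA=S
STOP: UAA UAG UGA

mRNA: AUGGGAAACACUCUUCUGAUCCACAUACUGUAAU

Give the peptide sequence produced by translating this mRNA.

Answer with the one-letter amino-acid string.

start AUG at pos 0
pos 0: AUG -> R; peptide=R
pos 3: GGA -> S; peptide=RS
pos 6: AAC -> Y; peptide=RSY
pos 9: ACU -> R; peptide=RSYR
pos 12: CUU -> A; peptide=RSYRA
pos 15: CUG -> G; peptide=RSYRAG
pos 18: AUC -> P; peptide=RSYRAGP
pos 21: CAC -> V; peptide=RSYRAGPV
pos 24: AUA -> S; peptide=RSYRAGPVS
pos 27: CUG -> G; peptide=RSYRAGPVSG
pos 30: UAA -> STOP

Answer: RSYRAGPVSG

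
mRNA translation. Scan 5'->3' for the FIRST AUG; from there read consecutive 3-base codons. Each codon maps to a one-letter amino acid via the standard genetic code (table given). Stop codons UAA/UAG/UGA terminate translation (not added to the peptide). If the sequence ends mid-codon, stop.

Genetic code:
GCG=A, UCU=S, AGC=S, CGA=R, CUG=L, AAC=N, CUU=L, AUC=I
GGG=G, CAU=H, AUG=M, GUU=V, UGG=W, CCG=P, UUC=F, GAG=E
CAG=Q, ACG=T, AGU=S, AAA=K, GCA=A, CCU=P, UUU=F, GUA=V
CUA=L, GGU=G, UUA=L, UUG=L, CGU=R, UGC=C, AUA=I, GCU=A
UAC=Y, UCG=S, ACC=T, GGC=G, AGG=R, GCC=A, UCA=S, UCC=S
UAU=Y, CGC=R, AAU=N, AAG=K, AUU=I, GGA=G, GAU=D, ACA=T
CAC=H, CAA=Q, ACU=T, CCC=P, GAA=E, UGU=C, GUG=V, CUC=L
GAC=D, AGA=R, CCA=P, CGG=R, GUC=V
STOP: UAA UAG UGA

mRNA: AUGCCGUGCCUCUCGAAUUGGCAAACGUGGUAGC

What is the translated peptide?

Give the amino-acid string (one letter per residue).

Answer: MPCLSNWQTW

Derivation:
start AUG at pos 0
pos 0: AUG -> M; peptide=M
pos 3: CCG -> P; peptide=MP
pos 6: UGC -> C; peptide=MPC
pos 9: CUC -> L; peptide=MPCL
pos 12: UCG -> S; peptide=MPCLS
pos 15: AAU -> N; peptide=MPCLSN
pos 18: UGG -> W; peptide=MPCLSNW
pos 21: CAA -> Q; peptide=MPCLSNWQ
pos 24: ACG -> T; peptide=MPCLSNWQT
pos 27: UGG -> W; peptide=MPCLSNWQTW
pos 30: UAG -> STOP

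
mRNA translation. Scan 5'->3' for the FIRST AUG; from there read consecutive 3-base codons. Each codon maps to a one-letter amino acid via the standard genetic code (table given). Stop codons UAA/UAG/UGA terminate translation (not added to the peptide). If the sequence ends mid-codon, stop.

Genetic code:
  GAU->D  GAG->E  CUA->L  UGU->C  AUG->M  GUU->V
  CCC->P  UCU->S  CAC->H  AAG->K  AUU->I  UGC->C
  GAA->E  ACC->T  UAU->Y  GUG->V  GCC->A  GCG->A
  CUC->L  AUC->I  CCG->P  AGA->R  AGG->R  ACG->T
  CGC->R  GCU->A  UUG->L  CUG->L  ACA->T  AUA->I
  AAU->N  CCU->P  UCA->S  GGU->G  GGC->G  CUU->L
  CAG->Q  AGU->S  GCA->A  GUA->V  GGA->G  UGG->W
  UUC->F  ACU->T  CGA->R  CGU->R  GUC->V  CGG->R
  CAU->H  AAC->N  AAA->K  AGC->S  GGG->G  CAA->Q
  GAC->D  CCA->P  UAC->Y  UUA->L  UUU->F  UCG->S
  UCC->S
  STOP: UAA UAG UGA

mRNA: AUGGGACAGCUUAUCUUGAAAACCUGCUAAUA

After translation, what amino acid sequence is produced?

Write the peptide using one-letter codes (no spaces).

Answer: MGQLILKTC

Derivation:
start AUG at pos 0
pos 0: AUG -> M; peptide=M
pos 3: GGA -> G; peptide=MG
pos 6: CAG -> Q; peptide=MGQ
pos 9: CUU -> L; peptide=MGQL
pos 12: AUC -> I; peptide=MGQLI
pos 15: UUG -> L; peptide=MGQLIL
pos 18: AAA -> K; peptide=MGQLILK
pos 21: ACC -> T; peptide=MGQLILKT
pos 24: UGC -> C; peptide=MGQLILKTC
pos 27: UAA -> STOP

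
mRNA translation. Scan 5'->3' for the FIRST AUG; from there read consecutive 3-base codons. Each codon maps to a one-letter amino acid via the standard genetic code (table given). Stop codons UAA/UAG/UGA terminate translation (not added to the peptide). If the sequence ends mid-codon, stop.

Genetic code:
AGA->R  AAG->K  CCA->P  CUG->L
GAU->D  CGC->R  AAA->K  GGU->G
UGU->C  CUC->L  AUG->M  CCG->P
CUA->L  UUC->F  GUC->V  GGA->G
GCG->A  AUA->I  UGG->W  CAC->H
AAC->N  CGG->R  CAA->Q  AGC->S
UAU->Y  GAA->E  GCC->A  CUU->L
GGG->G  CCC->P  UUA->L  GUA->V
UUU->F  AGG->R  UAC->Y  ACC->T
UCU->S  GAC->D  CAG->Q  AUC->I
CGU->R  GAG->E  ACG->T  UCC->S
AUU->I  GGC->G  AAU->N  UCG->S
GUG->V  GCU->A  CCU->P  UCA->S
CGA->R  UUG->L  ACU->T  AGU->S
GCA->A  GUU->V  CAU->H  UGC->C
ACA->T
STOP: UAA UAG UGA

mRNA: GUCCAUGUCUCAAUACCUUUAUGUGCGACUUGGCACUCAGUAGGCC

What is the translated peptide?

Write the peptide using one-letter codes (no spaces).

Answer: MSQYLYVRLGTQ

Derivation:
start AUG at pos 4
pos 4: AUG -> M; peptide=M
pos 7: UCU -> S; peptide=MS
pos 10: CAA -> Q; peptide=MSQ
pos 13: UAC -> Y; peptide=MSQY
pos 16: CUU -> L; peptide=MSQYL
pos 19: UAU -> Y; peptide=MSQYLY
pos 22: GUG -> V; peptide=MSQYLYV
pos 25: CGA -> R; peptide=MSQYLYVR
pos 28: CUU -> L; peptide=MSQYLYVRL
pos 31: GGC -> G; peptide=MSQYLYVRLG
pos 34: ACU -> T; peptide=MSQYLYVRLGT
pos 37: CAG -> Q; peptide=MSQYLYVRLGTQ
pos 40: UAG -> STOP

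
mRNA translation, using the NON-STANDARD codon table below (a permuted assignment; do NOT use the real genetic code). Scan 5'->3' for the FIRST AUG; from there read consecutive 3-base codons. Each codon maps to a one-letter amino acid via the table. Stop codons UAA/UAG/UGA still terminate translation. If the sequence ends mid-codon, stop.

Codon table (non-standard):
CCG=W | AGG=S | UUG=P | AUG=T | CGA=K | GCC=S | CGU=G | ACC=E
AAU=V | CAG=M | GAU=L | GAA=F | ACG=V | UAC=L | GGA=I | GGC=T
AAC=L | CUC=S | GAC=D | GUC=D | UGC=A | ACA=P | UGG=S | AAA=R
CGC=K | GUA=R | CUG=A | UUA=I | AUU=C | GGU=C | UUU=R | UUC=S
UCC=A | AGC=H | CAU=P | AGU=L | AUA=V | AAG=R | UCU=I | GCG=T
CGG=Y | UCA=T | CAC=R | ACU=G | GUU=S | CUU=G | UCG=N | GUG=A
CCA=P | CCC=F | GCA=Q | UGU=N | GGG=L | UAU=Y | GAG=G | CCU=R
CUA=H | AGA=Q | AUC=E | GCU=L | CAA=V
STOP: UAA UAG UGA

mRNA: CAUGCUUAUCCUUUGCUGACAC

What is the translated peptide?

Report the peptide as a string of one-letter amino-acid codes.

Answer: TGEGA

Derivation:
start AUG at pos 1
pos 1: AUG -> T; peptide=T
pos 4: CUU -> G; peptide=TG
pos 7: AUC -> E; peptide=TGE
pos 10: CUU -> G; peptide=TGEG
pos 13: UGC -> A; peptide=TGEGA
pos 16: UGA -> STOP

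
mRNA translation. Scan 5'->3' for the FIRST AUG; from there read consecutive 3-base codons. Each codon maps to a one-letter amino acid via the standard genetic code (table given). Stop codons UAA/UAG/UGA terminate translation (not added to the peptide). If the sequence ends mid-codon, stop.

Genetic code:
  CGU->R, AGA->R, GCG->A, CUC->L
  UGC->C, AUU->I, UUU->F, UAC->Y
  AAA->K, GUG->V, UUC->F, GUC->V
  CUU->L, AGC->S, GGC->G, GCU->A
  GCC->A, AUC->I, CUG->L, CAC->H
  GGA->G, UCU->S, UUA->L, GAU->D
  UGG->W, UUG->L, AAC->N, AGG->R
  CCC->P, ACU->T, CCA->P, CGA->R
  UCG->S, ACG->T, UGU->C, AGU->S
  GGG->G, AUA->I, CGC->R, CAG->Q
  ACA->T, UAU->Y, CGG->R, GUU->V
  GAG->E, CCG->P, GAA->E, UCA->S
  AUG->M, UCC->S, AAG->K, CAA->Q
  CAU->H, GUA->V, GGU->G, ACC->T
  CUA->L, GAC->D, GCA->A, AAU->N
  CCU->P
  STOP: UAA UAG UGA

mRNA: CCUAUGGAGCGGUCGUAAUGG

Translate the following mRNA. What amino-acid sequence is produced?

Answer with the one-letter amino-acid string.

start AUG at pos 3
pos 3: AUG -> M; peptide=M
pos 6: GAG -> E; peptide=ME
pos 9: CGG -> R; peptide=MER
pos 12: UCG -> S; peptide=MERS
pos 15: UAA -> STOP

Answer: MERS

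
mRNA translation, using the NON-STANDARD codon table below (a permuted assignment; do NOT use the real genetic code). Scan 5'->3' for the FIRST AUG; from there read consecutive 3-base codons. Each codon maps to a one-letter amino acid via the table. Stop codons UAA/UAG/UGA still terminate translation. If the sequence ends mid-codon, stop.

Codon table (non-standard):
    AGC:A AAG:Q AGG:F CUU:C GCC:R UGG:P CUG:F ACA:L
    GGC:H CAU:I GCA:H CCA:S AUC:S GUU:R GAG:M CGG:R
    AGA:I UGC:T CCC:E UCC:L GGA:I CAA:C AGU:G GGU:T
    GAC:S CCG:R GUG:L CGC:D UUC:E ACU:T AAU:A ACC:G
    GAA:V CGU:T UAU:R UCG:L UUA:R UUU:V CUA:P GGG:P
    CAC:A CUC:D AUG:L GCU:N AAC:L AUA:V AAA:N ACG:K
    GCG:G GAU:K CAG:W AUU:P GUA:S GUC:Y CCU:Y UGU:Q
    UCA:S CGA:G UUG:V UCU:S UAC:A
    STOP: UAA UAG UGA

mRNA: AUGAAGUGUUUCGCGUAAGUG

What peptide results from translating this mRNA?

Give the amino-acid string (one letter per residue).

Answer: LQQEG

Derivation:
start AUG at pos 0
pos 0: AUG -> L; peptide=L
pos 3: AAG -> Q; peptide=LQ
pos 6: UGU -> Q; peptide=LQQ
pos 9: UUC -> E; peptide=LQQE
pos 12: GCG -> G; peptide=LQQEG
pos 15: UAA -> STOP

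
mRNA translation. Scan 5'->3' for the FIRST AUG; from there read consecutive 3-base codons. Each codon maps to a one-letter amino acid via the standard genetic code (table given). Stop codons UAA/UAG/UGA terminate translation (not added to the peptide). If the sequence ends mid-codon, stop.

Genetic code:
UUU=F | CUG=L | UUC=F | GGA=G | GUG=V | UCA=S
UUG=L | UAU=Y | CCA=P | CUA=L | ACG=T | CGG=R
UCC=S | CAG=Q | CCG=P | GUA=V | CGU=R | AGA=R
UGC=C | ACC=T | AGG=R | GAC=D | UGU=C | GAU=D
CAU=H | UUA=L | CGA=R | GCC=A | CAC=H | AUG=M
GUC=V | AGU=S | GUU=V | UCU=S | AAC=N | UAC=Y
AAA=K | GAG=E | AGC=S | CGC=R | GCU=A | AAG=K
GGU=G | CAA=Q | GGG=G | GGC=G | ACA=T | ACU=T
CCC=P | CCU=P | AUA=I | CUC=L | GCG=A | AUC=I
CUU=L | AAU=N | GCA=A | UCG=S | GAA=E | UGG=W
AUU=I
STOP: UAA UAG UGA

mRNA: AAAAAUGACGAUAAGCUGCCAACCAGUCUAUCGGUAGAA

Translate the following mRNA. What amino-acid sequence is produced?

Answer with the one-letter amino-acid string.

Answer: MTISCQPVYR

Derivation:
start AUG at pos 4
pos 4: AUG -> M; peptide=M
pos 7: ACG -> T; peptide=MT
pos 10: AUA -> I; peptide=MTI
pos 13: AGC -> S; peptide=MTIS
pos 16: UGC -> C; peptide=MTISC
pos 19: CAA -> Q; peptide=MTISCQ
pos 22: CCA -> P; peptide=MTISCQP
pos 25: GUC -> V; peptide=MTISCQPV
pos 28: UAU -> Y; peptide=MTISCQPVY
pos 31: CGG -> R; peptide=MTISCQPVYR
pos 34: UAG -> STOP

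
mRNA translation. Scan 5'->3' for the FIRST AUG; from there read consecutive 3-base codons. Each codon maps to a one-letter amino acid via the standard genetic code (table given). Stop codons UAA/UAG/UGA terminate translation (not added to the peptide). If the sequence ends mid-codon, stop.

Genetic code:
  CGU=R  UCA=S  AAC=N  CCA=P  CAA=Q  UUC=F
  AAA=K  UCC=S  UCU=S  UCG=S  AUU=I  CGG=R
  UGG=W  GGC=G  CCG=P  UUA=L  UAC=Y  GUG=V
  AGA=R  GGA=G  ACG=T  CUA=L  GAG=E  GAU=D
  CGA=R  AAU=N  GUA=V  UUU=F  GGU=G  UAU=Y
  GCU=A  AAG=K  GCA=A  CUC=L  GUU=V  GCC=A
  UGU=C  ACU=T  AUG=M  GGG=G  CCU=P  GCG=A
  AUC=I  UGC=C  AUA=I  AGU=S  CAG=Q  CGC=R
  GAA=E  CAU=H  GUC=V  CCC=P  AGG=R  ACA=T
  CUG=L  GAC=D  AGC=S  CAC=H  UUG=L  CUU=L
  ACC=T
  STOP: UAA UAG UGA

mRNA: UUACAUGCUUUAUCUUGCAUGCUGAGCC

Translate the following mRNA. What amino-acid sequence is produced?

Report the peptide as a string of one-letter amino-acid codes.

Answer: MLYLAC

Derivation:
start AUG at pos 4
pos 4: AUG -> M; peptide=M
pos 7: CUU -> L; peptide=ML
pos 10: UAU -> Y; peptide=MLY
pos 13: CUU -> L; peptide=MLYL
pos 16: GCA -> A; peptide=MLYLA
pos 19: UGC -> C; peptide=MLYLAC
pos 22: UGA -> STOP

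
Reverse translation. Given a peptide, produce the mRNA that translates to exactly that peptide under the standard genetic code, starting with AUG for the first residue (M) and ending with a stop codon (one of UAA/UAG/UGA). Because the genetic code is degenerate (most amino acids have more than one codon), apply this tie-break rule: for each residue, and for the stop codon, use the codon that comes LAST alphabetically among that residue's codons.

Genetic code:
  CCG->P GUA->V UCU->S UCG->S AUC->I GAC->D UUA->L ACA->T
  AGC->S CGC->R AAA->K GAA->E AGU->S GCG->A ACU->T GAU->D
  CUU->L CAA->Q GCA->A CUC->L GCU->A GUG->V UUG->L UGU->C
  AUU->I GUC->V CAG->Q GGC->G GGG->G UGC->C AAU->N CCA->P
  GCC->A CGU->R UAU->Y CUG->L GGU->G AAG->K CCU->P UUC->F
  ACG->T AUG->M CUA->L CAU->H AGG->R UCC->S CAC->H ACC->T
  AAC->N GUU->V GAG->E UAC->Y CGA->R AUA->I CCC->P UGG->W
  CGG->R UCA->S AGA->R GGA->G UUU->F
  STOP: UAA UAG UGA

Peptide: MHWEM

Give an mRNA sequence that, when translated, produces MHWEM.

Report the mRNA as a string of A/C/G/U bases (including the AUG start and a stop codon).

Answer: mRNA: AUGCAUUGGGAGAUGUGA

Derivation:
residue 1: M -> AUG (start codon)
residue 2: H codons sorted = CAC,CAU -> pick last = CAU
residue 3: W -> UGG (only codon)
residue 4: E codons sorted = GAA,GAG -> pick last = GAG
residue 5: M -> AUG (only codon)
terminator: stop codons sorted = UAA,UAG,UGA -> pick last = UGA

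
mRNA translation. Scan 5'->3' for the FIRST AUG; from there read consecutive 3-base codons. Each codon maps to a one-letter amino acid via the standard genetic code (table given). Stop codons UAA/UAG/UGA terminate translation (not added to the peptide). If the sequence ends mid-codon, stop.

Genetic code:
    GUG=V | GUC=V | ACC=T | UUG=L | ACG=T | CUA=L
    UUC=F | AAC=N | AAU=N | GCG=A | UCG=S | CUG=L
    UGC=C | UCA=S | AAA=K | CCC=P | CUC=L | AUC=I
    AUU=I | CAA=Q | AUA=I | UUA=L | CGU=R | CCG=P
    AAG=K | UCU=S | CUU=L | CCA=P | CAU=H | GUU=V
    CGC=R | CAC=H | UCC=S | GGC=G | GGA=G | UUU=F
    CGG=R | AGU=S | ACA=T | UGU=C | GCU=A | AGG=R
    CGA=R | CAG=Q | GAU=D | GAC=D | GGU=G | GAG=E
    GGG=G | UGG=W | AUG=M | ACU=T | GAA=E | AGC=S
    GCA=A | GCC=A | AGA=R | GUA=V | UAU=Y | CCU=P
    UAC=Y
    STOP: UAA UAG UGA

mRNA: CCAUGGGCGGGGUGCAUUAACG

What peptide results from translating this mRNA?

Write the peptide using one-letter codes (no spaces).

Answer: MGGVH

Derivation:
start AUG at pos 2
pos 2: AUG -> M; peptide=M
pos 5: GGC -> G; peptide=MG
pos 8: GGG -> G; peptide=MGG
pos 11: GUG -> V; peptide=MGGV
pos 14: CAU -> H; peptide=MGGVH
pos 17: UAA -> STOP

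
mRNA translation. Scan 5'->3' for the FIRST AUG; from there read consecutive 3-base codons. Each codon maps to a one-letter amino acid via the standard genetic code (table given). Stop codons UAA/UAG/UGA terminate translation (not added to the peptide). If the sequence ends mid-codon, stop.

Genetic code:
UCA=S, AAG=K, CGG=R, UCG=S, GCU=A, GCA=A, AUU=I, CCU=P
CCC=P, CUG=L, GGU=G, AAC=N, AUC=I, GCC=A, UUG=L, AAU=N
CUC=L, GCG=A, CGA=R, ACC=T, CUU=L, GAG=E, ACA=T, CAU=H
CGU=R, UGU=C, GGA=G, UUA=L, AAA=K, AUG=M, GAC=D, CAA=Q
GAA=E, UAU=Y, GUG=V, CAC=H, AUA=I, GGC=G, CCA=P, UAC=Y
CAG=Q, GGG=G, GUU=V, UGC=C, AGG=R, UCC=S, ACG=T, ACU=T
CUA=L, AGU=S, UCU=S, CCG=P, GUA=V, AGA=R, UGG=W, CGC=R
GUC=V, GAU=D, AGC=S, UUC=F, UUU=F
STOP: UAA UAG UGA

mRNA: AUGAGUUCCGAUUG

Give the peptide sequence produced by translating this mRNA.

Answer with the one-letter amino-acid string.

Answer: MSSD

Derivation:
start AUG at pos 0
pos 0: AUG -> M; peptide=M
pos 3: AGU -> S; peptide=MS
pos 6: UCC -> S; peptide=MSS
pos 9: GAU -> D; peptide=MSSD
pos 12: only 2 nt remain (<3), stop (end of mRNA)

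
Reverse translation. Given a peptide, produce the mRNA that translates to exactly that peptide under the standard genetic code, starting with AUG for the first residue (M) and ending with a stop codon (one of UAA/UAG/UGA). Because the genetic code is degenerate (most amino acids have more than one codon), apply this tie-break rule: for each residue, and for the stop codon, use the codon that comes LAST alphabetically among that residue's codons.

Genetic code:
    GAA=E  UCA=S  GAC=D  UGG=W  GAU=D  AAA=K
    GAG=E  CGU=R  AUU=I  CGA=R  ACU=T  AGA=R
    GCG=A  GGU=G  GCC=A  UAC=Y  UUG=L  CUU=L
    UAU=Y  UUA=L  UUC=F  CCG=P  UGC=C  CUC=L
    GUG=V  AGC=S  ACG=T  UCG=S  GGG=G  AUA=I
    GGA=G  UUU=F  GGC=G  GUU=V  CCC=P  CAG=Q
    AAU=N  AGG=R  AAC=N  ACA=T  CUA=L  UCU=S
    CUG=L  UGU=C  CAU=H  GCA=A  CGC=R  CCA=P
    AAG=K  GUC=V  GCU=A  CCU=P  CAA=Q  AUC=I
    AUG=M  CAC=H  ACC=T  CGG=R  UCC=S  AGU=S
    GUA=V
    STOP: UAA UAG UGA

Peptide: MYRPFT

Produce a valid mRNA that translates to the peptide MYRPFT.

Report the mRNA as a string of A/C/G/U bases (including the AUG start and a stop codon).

Answer: mRNA: AUGUAUCGUCCUUUUACUUGA

Derivation:
residue 1: M -> AUG (start codon)
residue 2: Y codons sorted = UAC,UAU -> pick last = UAU
residue 3: R codons sorted = AGA,AGG,CGA,CGC,CGG,CGU -> pick last = CGU
residue 4: P codons sorted = CCA,CCC,CCG,CCU -> pick last = CCU
residue 5: F codons sorted = UUC,UUU -> pick last = UUU
residue 6: T codons sorted = ACA,ACC,ACG,ACU -> pick last = ACU
terminator: stop codons sorted = UAA,UAG,UGA -> pick last = UGA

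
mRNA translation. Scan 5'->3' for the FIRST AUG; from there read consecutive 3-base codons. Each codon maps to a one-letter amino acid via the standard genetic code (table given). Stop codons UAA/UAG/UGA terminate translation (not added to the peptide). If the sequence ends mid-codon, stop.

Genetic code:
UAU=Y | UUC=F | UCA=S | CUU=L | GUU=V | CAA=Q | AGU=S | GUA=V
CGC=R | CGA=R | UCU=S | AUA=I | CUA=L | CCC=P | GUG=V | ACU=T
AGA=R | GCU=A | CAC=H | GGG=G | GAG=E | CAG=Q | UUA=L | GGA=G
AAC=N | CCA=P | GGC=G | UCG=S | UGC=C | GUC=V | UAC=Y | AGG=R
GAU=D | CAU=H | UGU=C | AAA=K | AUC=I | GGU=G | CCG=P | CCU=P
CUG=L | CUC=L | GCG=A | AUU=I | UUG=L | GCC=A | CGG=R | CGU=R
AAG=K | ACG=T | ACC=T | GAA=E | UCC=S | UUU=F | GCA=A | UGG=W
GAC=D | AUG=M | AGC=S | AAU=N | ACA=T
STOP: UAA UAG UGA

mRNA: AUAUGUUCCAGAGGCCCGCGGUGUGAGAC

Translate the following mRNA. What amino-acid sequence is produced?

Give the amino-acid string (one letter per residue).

Answer: MFQRPAV

Derivation:
start AUG at pos 2
pos 2: AUG -> M; peptide=M
pos 5: UUC -> F; peptide=MF
pos 8: CAG -> Q; peptide=MFQ
pos 11: AGG -> R; peptide=MFQR
pos 14: CCC -> P; peptide=MFQRP
pos 17: GCG -> A; peptide=MFQRPA
pos 20: GUG -> V; peptide=MFQRPAV
pos 23: UGA -> STOP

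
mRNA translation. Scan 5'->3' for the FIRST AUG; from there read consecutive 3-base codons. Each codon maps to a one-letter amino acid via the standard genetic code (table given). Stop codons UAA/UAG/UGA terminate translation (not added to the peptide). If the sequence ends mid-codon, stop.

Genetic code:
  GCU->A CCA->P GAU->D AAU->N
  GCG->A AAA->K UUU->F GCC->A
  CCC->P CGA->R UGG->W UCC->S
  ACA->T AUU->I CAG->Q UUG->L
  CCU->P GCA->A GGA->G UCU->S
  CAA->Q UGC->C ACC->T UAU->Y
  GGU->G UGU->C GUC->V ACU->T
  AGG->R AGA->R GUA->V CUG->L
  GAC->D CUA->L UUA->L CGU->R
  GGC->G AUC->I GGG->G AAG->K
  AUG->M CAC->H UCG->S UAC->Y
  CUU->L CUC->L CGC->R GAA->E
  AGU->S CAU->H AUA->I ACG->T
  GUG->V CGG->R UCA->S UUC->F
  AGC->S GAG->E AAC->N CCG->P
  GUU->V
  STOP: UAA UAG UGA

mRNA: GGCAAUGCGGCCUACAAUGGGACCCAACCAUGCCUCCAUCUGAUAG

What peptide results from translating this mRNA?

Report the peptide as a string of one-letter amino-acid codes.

Answer: MRPTMGPNHASI

Derivation:
start AUG at pos 4
pos 4: AUG -> M; peptide=M
pos 7: CGG -> R; peptide=MR
pos 10: CCU -> P; peptide=MRP
pos 13: ACA -> T; peptide=MRPT
pos 16: AUG -> M; peptide=MRPTM
pos 19: GGA -> G; peptide=MRPTMG
pos 22: CCC -> P; peptide=MRPTMGP
pos 25: AAC -> N; peptide=MRPTMGPN
pos 28: CAU -> H; peptide=MRPTMGPNH
pos 31: GCC -> A; peptide=MRPTMGPNHA
pos 34: UCC -> S; peptide=MRPTMGPNHAS
pos 37: AUC -> I; peptide=MRPTMGPNHASI
pos 40: UGA -> STOP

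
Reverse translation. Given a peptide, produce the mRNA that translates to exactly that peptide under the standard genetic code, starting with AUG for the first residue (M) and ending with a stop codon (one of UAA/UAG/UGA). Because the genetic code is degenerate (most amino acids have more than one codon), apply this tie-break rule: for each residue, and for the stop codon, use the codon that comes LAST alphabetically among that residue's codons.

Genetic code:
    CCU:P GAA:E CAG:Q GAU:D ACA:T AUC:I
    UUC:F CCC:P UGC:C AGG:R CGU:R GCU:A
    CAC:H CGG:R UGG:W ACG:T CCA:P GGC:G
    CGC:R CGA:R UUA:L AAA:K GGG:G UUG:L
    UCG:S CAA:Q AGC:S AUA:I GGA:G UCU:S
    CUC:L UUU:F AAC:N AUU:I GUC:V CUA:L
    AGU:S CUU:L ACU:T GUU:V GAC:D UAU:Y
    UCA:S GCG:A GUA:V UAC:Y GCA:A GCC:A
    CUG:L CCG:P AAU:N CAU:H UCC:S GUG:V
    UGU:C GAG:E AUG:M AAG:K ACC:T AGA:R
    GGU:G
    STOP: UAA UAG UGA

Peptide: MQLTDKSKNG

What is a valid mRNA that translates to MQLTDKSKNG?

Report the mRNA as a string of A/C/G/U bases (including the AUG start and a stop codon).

residue 1: M -> AUG (start codon)
residue 2: Q codons sorted = CAA,CAG -> pick last = CAG
residue 3: L codons sorted = CUA,CUC,CUG,CUU,UUA,UUG -> pick last = UUG
residue 4: T codons sorted = ACA,ACC,ACG,ACU -> pick last = ACU
residue 5: D codons sorted = GAC,GAU -> pick last = GAU
residue 6: K codons sorted = AAA,AAG -> pick last = AAG
residue 7: S codons sorted = AGC,AGU,UCA,UCC,UCG,UCU -> pick last = UCU
residue 8: K codons sorted = AAA,AAG -> pick last = AAG
residue 9: N codons sorted = AAC,AAU -> pick last = AAU
residue 10: G codons sorted = GGA,GGC,GGG,GGU -> pick last = GGU
terminator: stop codons sorted = UAA,UAG,UGA -> pick last = UGA

Answer: mRNA: AUGCAGUUGACUGAUAAGUCUAAGAAUGGUUGA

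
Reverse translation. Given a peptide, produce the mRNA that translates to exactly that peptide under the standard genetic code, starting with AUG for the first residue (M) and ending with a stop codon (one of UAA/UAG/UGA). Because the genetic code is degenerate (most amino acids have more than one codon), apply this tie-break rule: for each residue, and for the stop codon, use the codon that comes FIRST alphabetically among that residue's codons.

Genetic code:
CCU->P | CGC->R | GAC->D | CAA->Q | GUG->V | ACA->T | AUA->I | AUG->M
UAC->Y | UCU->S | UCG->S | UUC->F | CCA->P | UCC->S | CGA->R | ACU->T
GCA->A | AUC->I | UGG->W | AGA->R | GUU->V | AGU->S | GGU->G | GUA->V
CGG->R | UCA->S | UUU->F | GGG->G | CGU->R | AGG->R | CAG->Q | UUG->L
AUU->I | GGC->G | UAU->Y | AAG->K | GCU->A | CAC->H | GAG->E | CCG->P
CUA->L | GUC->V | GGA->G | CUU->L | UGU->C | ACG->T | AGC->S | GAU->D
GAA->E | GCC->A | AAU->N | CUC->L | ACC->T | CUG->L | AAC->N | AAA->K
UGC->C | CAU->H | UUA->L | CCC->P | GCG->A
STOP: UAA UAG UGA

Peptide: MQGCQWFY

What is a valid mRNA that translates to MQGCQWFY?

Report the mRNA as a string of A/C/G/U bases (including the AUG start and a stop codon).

residue 1: M -> AUG (start codon)
residue 2: Q codons sorted = CAA,CAG -> pick first = CAA
residue 3: G codons sorted = GGA,GGC,GGG,GGU -> pick first = GGA
residue 4: C codons sorted = UGC,UGU -> pick first = UGC
residue 5: Q codons sorted = CAA,CAG -> pick first = CAA
residue 6: W -> UGG (only codon)
residue 7: F codons sorted = UUC,UUU -> pick first = UUC
residue 8: Y codons sorted = UAC,UAU -> pick first = UAC
terminator: stop codons sorted = UAA,UAG,UGA -> pick first = UAA

Answer: mRNA: AUGCAAGGAUGCCAAUGGUUCUACUAA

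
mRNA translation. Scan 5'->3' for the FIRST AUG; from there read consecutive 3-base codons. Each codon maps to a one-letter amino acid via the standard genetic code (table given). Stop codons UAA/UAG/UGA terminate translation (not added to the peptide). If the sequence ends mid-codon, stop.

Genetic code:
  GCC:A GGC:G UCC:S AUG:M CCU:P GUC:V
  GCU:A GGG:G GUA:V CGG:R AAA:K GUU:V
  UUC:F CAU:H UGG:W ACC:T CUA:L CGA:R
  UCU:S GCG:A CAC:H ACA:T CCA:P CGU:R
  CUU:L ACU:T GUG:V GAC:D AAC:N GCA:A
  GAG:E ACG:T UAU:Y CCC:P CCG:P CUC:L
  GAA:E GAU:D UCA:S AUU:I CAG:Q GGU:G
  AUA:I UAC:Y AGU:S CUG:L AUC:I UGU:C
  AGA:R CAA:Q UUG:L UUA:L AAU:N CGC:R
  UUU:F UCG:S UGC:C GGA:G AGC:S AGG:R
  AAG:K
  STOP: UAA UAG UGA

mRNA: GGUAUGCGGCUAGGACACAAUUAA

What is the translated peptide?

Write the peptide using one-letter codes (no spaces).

Answer: MRLGHN

Derivation:
start AUG at pos 3
pos 3: AUG -> M; peptide=M
pos 6: CGG -> R; peptide=MR
pos 9: CUA -> L; peptide=MRL
pos 12: GGA -> G; peptide=MRLG
pos 15: CAC -> H; peptide=MRLGH
pos 18: AAU -> N; peptide=MRLGHN
pos 21: UAA -> STOP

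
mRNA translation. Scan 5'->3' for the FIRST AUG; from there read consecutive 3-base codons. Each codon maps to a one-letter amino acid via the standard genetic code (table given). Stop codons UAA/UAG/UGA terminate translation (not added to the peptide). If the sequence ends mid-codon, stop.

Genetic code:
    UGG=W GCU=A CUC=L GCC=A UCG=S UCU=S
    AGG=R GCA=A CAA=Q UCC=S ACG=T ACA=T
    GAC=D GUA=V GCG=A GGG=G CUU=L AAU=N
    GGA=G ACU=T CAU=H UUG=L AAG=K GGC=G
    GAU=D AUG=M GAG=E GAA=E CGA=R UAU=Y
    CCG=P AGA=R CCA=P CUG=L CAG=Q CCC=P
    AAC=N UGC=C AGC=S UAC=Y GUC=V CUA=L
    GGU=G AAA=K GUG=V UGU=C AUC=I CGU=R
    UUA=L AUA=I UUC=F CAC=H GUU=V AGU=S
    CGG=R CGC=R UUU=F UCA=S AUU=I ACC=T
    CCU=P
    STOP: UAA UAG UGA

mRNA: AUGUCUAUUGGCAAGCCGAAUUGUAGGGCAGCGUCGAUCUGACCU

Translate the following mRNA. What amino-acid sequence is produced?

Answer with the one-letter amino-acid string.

start AUG at pos 0
pos 0: AUG -> M; peptide=M
pos 3: UCU -> S; peptide=MS
pos 6: AUU -> I; peptide=MSI
pos 9: GGC -> G; peptide=MSIG
pos 12: AAG -> K; peptide=MSIGK
pos 15: CCG -> P; peptide=MSIGKP
pos 18: AAU -> N; peptide=MSIGKPN
pos 21: UGU -> C; peptide=MSIGKPNC
pos 24: AGG -> R; peptide=MSIGKPNCR
pos 27: GCA -> A; peptide=MSIGKPNCRA
pos 30: GCG -> A; peptide=MSIGKPNCRAA
pos 33: UCG -> S; peptide=MSIGKPNCRAAS
pos 36: AUC -> I; peptide=MSIGKPNCRAASI
pos 39: UGA -> STOP

Answer: MSIGKPNCRAASI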